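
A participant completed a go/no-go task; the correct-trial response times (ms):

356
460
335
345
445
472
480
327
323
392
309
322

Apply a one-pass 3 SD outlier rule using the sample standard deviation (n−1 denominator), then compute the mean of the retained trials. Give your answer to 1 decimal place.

n = 12, ΣRT = 4566, M = 380.500
Σ(x−M)² = 47519.00; s = √(47519.00/11) = 65.726
Cutoffs: 380.500 ± 3·65.726 → [183.3, 577.7]
No RTs fall outside the cutoffs; all 12 retained. Mean = 4566/12 = 380.500

380.5 ms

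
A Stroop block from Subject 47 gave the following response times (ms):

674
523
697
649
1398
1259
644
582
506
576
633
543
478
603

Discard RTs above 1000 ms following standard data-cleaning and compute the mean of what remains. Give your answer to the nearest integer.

592 ms

Excluded: 1259, 1398
Retained (n=12): Σ = 7108
Mean = 7108/12 = 592.3333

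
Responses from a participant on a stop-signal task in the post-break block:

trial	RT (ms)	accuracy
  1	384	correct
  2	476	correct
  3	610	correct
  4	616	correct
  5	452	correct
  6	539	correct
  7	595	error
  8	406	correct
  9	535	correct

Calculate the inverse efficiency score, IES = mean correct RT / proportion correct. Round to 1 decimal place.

565.0 ms

Correct trials (n=8): 384, 476, 610, 616, 452, 539, 406, 535
Mean correct RT = 4018/8 = 502.2500 ms
Proportion correct = 8/9
IES = 502.2500 / (8/9) = 565.031 ms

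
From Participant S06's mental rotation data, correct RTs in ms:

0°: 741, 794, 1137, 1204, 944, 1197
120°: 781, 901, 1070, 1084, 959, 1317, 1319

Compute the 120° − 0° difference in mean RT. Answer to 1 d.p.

M(0°) = 6017/6 = 1002.833
M(120°) = 7431/7 = 1061.571
Difference = 1061.571 − 1002.833 = 58.738 ms

58.7 ms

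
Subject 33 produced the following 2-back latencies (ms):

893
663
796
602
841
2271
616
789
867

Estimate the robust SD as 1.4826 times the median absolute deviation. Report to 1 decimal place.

143.8 ms

Sorted: 602, 616, 663, 789, 796, 841, 867, 893, 2271 → median = 796
|x − 796| sorted: 0, 7, 45, 71, 97, 133, 180, 194, 1475 → MAD = 97
Robust SD ≈ 1.4826 × 97 = 143.812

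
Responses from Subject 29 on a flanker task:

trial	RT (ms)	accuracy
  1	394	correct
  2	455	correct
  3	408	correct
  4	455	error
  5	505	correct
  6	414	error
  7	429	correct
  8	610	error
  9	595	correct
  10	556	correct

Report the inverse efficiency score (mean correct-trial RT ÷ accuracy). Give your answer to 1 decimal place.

Correct trials (n=7): 394, 455, 408, 505, 429, 595, 556
Mean correct RT = 3342/7 = 477.4286 ms
Proportion correct = 7/10
IES = 477.4286 / (7/10) = 682.041 ms

682.0 ms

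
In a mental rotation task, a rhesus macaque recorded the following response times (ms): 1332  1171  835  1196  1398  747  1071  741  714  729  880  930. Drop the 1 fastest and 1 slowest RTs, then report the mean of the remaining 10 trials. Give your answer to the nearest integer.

Sorted: 714, 729, 741, 747, 835, 880, 930, 1071, 1171, 1196, 1332, 1398
Drop lowest 1 (714) and highest 1 (1398)
Remaining (n=10): Σ = 9632, mean = 9632/10 = 963.200

963 ms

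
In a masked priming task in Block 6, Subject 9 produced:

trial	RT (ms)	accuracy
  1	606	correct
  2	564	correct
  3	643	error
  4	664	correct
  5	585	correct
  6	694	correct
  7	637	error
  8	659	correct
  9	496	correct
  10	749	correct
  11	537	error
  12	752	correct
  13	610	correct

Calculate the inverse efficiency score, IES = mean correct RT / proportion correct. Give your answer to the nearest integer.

829 ms

Correct trials (n=10): 606, 564, 664, 585, 694, 659, 496, 749, 752, 610
Mean correct RT = 6379/10 = 637.9000 ms
Proportion correct = 10/13
IES = 637.9000 / (10/13) = 829.270 ms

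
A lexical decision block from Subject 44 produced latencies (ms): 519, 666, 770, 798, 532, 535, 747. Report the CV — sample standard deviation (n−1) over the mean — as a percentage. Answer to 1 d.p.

n = 7, Σ = 4567, M = 652.4286
Σ(x−M)² = 90237.714; s = √(90237.714/6) = 122.6361
CV = 122.6361 / 652.4286 = 0.18797 = 18.797%

18.8%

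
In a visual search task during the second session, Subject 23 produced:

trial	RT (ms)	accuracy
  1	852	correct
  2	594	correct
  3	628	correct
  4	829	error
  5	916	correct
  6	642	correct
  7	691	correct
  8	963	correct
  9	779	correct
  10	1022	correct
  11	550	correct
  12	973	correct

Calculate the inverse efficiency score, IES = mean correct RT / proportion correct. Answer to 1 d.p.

Correct trials (n=11): 852, 594, 628, 916, 642, 691, 963, 779, 1022, 550, 973
Mean correct RT = 8610/11 = 782.7273 ms
Proportion correct = 11/12
IES = 782.7273 / (11/12) = 853.884 ms

853.9 ms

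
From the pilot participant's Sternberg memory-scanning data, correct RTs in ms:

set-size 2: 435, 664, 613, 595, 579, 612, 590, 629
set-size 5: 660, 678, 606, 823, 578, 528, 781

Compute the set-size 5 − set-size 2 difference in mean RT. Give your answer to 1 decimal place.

M(set-size 2) = 4717/8 = 589.625
M(set-size 5) = 4654/7 = 664.857
Difference = 664.857 − 589.625 = 75.232 ms

75.2 ms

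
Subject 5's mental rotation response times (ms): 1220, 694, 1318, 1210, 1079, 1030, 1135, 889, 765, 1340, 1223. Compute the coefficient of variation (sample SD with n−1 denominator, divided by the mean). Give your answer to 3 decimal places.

0.201

n = 11, Σ = 11903, M = 1082.0909
Σ(x−M)² = 471372.909; s = √(471372.909/10) = 217.1112
CV = 217.1112 / 1082.0909 = 0.20064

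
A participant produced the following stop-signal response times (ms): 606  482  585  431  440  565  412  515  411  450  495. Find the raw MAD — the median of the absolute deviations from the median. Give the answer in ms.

51 ms

Sorted: 411, 412, 431, 440, 450, 482, 495, 515, 565, 585, 606 → median = 482
|x − 482|: 124, 0, 103, 51, 42, 83, 70, 33, 71, 32, 13
Sorted deviations: 0, 13, 32, 33, 42, 51, 70, 71, 83, 103, 124 → MAD = 51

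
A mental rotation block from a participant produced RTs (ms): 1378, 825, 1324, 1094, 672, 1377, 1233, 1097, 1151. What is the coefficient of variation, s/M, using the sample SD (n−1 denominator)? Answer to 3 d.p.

0.216

n = 9, Σ = 10151, M = 1127.8889
Σ(x−M)² = 476332.889; s = √(476332.889/8) = 244.0115
CV = 244.0115 / 1127.8889 = 0.21634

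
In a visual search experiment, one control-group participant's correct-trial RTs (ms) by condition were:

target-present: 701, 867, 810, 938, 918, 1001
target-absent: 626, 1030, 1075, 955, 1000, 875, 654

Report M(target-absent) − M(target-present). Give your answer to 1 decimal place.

15.4 ms

M(target-present) = 5235/6 = 872.500
M(target-absent) = 6215/7 = 887.857
Difference = 887.857 − 872.500 = 15.357 ms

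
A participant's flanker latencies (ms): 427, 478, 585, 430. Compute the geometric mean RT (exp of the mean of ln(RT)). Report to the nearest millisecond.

ln(RT): 6.0568, 6.1696, 6.3716, 6.0638
Mean ln(RT) = 24.6618/4 = 6.16545
Geometric mean = exp(6.16545) = 476.01 ms

476 ms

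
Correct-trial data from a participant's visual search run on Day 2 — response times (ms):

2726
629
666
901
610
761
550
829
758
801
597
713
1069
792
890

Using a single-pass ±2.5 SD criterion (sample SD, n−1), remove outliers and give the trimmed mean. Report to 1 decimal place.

n = 15, ΣRT = 13292, M = 886.133
Σ(x−M)² = 3887619.73; s = √(3887619.73/14) = 526.960
Cutoffs: 886.133 ± 2.5·526.960 → [-431.3, 2203.5]
Outside: 2726 → excluded.
Retained (n=14): Σ = 10566, mean = 10566/14 = 754.714

754.7 ms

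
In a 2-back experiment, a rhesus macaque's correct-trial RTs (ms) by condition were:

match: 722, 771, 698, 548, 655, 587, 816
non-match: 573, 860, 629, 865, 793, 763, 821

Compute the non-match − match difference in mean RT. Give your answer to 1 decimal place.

72.4 ms

M(match) = 4797/7 = 685.286
M(non-match) = 5304/7 = 757.714
Difference = 757.714 − 685.286 = 72.429 ms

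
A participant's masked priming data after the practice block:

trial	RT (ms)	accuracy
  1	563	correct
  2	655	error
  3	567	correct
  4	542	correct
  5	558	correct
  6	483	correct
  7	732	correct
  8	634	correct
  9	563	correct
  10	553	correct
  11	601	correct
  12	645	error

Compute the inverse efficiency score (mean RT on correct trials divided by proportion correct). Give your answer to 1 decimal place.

Correct trials (n=10): 563, 567, 542, 558, 483, 732, 634, 563, 553, 601
Mean correct RT = 5796/10 = 579.6000 ms
Proportion correct = 10/12
IES = 579.6000 / (10/12) = 695.520 ms

695.5 ms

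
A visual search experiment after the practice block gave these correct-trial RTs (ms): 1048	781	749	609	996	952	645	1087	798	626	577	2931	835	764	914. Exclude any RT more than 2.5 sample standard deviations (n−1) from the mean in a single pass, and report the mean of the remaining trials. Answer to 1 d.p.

n = 15, ΣRT = 14312, M = 954.133
Σ(x−M)² = 4549191.73; s = √(4549191.73/14) = 570.037
Cutoffs: 954.133 ± 2.5·570.037 → [-471.0, 2379.2]
Outside: 2931 → excluded.
Retained (n=14): Σ = 11381, mean = 11381/14 = 812.929

812.9 ms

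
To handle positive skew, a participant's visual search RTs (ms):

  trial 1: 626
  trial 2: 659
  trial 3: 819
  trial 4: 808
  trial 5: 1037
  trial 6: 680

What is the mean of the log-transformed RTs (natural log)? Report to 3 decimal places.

6.633

ln(RT): 6.4394, 6.4907, 6.7081, 6.6946, 6.9441, 6.5221
Σ ln(RT) = 39.7989
Mean = 39.7989/6 = 6.63315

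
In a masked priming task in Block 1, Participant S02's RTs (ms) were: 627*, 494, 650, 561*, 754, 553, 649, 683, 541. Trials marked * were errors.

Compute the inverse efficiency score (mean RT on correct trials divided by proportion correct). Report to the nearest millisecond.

794 ms

Correct trials (n=7): 494, 650, 754, 553, 649, 683, 541
Mean correct RT = 4324/7 = 617.7143 ms
Proportion correct = 7/9
IES = 617.7143 / (7/9) = 794.204 ms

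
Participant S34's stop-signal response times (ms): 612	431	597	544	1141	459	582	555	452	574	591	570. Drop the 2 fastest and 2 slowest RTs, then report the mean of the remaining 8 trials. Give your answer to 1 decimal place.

Sorted: 431, 452, 459, 544, 555, 570, 574, 582, 591, 597, 612, 1141
Drop lowest 2 (431, 452) and highest 2 (612, 1141)
Remaining (n=8): Σ = 4472, mean = 4472/8 = 559.000

559.0 ms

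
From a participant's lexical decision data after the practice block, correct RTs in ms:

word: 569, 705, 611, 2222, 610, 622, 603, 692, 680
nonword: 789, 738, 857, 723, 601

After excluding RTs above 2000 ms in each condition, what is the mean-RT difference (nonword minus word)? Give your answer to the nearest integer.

word: exclude 2222
M(word) = 5092/8 = 636.500
M(nonword) = 3708/5 = 741.600
Difference = 741.600 − 636.500 = 105.100 ms

105 ms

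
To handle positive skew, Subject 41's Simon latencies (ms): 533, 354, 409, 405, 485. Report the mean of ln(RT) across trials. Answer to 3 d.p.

6.070

ln(RT): 6.2785, 5.8693, 6.0137, 6.0039, 6.1841
Σ ln(RT) = 30.3496
Mean = 30.3496/5 = 6.06991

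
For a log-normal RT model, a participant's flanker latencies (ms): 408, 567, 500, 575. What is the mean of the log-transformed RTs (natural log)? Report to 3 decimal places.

ln(RT): 6.0113, 6.3404, 6.2146, 6.3544
Σ ln(RT) = 24.9206
Mean = 24.9206/4 = 6.23015

6.230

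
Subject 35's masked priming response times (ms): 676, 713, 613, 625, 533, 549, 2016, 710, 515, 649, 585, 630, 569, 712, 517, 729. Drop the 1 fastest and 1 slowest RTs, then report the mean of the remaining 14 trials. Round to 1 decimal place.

629.3 ms

Sorted: 515, 517, 533, 549, 569, 585, 613, 625, 630, 649, 676, 710, 712, 713, 729, 2016
Drop lowest 1 (515) and highest 1 (2016)
Remaining (n=14): Σ = 8810, mean = 8810/14 = 629.286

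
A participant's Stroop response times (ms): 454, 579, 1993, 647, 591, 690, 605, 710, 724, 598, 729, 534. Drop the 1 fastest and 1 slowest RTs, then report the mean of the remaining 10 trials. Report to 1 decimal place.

Sorted: 454, 534, 579, 591, 598, 605, 647, 690, 710, 724, 729, 1993
Drop lowest 1 (454) and highest 1 (1993)
Remaining (n=10): Σ = 6407, mean = 6407/10 = 640.700

640.7 ms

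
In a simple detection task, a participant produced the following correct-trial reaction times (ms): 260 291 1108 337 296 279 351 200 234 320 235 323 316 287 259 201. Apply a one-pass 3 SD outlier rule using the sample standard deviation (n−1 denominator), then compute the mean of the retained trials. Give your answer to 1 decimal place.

279.3 ms

n = 16, ΣRT = 5297, M = 331.062
Σ(x−M)² = 674950.94; s = √(674950.94/15) = 212.124
Cutoffs: 331.062 ± 3·212.124 → [-305.3, 967.4]
Outside: 1108 → excluded.
Retained (n=15): Σ = 4189, mean = 4189/15 = 279.267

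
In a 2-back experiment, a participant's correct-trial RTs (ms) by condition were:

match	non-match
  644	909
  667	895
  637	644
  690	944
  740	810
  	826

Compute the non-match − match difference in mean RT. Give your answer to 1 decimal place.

M(match) = 3378/5 = 675.600
M(non-match) = 5028/6 = 838.000
Difference = 838.000 − 675.600 = 162.400 ms

162.4 ms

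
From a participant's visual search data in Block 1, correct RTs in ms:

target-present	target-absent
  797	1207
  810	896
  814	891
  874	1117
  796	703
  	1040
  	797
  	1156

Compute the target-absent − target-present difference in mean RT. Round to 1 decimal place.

157.7 ms

M(target-present) = 4091/5 = 818.200
M(target-absent) = 7807/8 = 975.875
Difference = 975.875 − 818.200 = 157.675 ms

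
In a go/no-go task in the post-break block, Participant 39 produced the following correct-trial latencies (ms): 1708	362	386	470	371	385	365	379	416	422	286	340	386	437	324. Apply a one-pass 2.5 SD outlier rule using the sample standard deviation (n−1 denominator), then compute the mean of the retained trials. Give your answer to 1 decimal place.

n = 15, ΣRT = 7037, M = 469.133
Σ(x−M)² = 1673121.73; s = √(1673121.73/14) = 345.700
Cutoffs: 469.133 ± 2.5·345.700 → [-395.1, 1333.4]
Outside: 1708 → excluded.
Retained (n=14): Σ = 5329, mean = 5329/14 = 380.643

380.6 ms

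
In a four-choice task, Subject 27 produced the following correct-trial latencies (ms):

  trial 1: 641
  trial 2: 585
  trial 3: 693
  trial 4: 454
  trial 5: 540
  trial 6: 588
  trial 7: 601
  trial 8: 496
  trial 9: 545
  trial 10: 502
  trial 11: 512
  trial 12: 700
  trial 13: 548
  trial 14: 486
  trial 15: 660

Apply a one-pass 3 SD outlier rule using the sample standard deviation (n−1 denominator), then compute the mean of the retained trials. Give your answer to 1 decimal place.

n = 15, ΣRT = 8551, M = 570.067
Σ(x−M)² = 82664.93; s = √(82664.93/14) = 76.842
Cutoffs: 570.067 ± 3·76.842 → [339.5, 800.6]
No RTs fall outside the cutoffs; all 15 retained. Mean = 8551/15 = 570.067

570.1 ms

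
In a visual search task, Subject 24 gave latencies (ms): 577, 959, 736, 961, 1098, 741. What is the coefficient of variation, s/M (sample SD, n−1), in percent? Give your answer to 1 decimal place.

n = 6, Σ = 5072, M = 845.3333
Σ(x−M)² = 184981.333; s = √(184981.333/5) = 192.3441
CV = 192.3441 / 845.3333 = 0.22754 = 22.754%

22.8%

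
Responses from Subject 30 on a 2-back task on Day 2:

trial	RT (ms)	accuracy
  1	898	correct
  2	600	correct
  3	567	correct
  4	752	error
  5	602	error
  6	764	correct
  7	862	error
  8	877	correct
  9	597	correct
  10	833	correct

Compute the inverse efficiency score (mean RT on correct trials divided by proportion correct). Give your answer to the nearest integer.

1048 ms

Correct trials (n=7): 898, 600, 567, 764, 877, 597, 833
Mean correct RT = 5136/7 = 733.7143 ms
Proportion correct = 7/10
IES = 733.7143 / (7/10) = 1048.163 ms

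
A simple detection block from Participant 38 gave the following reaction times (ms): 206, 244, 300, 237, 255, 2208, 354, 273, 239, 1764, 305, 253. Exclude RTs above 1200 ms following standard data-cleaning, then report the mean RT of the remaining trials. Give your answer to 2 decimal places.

266.60 ms

Excluded: 1764, 2208
Retained (n=10): Σ = 2666
Mean = 2666/10 = 266.6000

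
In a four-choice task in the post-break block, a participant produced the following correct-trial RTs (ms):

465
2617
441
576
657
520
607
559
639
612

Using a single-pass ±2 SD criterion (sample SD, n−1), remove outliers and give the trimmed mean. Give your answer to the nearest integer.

564 ms

n = 10, ΣRT = 7693, M = 769.300
Σ(x−M)² = 3838790.10; s = √(3838790.10/9) = 653.094
Cutoffs: 769.300 ± 2·653.094 → [-536.9, 2075.5]
Outside: 2617 → excluded.
Retained (n=9): Σ = 5076, mean = 5076/9 = 564.000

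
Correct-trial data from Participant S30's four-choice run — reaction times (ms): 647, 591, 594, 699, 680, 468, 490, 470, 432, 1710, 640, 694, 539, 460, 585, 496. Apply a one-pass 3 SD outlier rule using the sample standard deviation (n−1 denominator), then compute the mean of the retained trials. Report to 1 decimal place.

565.7 ms

n = 16, ΣRT = 10195, M = 637.188
Σ(x−M)² = 1347946.44; s = √(1347946.44/15) = 299.772
Cutoffs: 637.188 ± 3·299.772 → [-262.1, 1536.5]
Outside: 1710 → excluded.
Retained (n=15): Σ = 8485, mean = 8485/15 = 565.667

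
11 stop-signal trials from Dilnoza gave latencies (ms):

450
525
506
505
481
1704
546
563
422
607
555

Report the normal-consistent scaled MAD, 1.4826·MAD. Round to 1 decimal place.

56.3 ms

Sorted: 422, 450, 481, 505, 506, 525, 546, 555, 563, 607, 1704 → median = 525
|x − 525| sorted: 0, 19, 20, 21, 30, 38, 44, 75, 82, 103, 1179 → MAD = 38
Robust SD ≈ 1.4826 × 38 = 56.339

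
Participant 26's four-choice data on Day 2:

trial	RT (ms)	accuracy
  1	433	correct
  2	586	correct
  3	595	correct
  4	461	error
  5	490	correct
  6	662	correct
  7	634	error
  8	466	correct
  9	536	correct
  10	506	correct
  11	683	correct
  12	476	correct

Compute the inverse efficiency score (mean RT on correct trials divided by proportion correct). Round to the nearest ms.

Correct trials (n=10): 433, 586, 595, 490, 662, 466, 536, 506, 683, 476
Mean correct RT = 5433/10 = 543.3000 ms
Proportion correct = 10/12
IES = 543.3000 / (10/12) = 651.960 ms

652 ms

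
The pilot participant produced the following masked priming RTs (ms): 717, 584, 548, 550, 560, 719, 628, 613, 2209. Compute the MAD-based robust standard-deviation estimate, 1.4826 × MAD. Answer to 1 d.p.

93.4 ms

Sorted: 548, 550, 560, 584, 613, 628, 717, 719, 2209 → median = 613
|x − 613| sorted: 0, 15, 29, 53, 63, 65, 104, 106, 1596 → MAD = 63
Robust SD ≈ 1.4826 × 63 = 93.404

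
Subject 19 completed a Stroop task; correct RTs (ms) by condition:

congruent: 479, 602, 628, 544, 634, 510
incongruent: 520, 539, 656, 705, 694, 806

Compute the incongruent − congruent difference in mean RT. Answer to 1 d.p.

M(congruent) = 3397/6 = 566.167
M(incongruent) = 3920/6 = 653.333
Difference = 653.333 − 566.167 = 87.167 ms

87.2 ms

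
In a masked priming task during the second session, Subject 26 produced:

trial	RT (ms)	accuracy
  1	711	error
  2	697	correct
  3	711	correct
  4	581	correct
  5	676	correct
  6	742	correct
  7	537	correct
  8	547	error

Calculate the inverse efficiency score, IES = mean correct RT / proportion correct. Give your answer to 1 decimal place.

Correct trials (n=6): 697, 711, 581, 676, 742, 537
Mean correct RT = 3944/6 = 657.3333 ms
Proportion correct = 6/8
IES = 657.3333 / (6/8) = 876.444 ms

876.4 ms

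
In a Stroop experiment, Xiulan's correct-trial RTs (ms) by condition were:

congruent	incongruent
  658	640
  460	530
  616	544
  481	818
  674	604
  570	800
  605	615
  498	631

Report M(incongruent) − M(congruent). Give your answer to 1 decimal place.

M(congruent) = 4562/8 = 570.250
M(incongruent) = 5182/8 = 647.750
Difference = 647.750 − 570.250 = 77.500 ms

77.5 ms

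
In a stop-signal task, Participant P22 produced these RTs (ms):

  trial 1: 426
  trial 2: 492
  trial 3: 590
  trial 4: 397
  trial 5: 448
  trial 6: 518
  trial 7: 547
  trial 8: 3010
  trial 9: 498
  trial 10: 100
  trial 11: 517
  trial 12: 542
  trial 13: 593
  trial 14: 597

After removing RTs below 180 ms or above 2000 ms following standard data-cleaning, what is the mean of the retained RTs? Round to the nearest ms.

Excluded: 100, 3010
Retained (n=12): Σ = 6165
Mean = 6165/12 = 513.7500

514 ms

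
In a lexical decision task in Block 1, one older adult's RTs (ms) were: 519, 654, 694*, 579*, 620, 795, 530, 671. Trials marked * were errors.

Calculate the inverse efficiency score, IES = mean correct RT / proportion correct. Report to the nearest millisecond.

842 ms

Correct trials (n=6): 519, 654, 620, 795, 530, 671
Mean correct RT = 3789/6 = 631.5000 ms
Proportion correct = 6/8
IES = 631.5000 / (6/8) = 842.000 ms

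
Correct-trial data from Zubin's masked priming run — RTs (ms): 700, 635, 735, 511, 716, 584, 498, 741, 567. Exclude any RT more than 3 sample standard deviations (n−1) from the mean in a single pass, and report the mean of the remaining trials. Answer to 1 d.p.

631.9 ms

n = 9, ΣRT = 5687, M = 631.889
Σ(x−M)² = 73304.89; s = √(73304.89/8) = 95.724
Cutoffs: 631.889 ± 3·95.724 → [344.7, 919.1]
No RTs fall outside the cutoffs; all 9 retained. Mean = 5687/9 = 631.889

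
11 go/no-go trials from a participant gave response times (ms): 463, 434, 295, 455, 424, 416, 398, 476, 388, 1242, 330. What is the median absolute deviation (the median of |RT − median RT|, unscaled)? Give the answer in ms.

36 ms

Sorted: 295, 330, 388, 398, 416, 424, 434, 455, 463, 476, 1242 → median = 424
|x − 424|: 39, 10, 129, 31, 0, 8, 26, 52, 36, 818, 94
Sorted deviations: 0, 8, 10, 26, 31, 36, 39, 52, 94, 129, 818 → MAD = 36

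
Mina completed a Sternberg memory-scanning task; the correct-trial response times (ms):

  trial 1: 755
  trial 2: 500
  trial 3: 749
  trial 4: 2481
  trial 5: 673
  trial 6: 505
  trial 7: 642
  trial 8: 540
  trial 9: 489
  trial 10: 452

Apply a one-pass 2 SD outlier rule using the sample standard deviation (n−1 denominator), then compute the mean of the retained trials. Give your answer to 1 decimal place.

n = 10, ΣRT = 7786, M = 778.600
Σ(x−M)² = 3329350.40; s = √(3329350.40/9) = 608.217
Cutoffs: 778.600 ± 2·608.217 → [-437.8, 1995.0]
Outside: 2481 → excluded.
Retained (n=9): Σ = 5305, mean = 5305/9 = 589.444

589.4 ms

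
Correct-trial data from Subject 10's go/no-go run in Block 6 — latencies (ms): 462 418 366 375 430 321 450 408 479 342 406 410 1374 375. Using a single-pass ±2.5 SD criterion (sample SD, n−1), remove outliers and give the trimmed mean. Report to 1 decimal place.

403.2 ms

n = 14, ΣRT = 6616, M = 472.571
Σ(x−M)² = 900963.43; s = √(900963.43/13) = 263.258
Cutoffs: 472.571 ± 2.5·263.258 → [-185.6, 1130.7]
Outside: 1374 → excluded.
Retained (n=13): Σ = 5242, mean = 5242/13 = 403.231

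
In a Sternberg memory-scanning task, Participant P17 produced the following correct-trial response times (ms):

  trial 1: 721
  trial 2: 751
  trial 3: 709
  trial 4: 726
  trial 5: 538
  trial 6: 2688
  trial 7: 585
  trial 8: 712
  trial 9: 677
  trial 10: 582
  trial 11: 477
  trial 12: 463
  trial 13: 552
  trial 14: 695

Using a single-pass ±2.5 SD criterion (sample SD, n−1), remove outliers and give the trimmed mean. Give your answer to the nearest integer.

630 ms

n = 14, ΣRT = 10876, M = 776.857
Σ(x−M)² = 4055137.71; s = √(4055137.71/13) = 558.510
Cutoffs: 776.857 ± 2.5·558.510 → [-619.4, 2173.1]
Outside: 2688 → excluded.
Retained (n=13): Σ = 8188, mean = 8188/13 = 629.846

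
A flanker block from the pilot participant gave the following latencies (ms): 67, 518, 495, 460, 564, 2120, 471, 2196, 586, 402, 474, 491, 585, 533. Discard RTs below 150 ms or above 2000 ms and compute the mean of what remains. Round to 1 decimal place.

507.2 ms

Excluded: 67, 2120, 2196
Retained (n=11): Σ = 5579
Mean = 5579/11 = 507.1818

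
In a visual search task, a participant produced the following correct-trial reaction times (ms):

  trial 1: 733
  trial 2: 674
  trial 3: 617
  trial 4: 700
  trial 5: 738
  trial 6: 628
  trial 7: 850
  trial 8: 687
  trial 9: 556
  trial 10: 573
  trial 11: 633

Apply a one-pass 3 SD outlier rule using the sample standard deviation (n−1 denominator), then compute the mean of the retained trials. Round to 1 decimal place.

n = 11, ΣRT = 7389, M = 671.727
Σ(x−M)² = 70512.18; s = √(70512.18/10) = 83.972
Cutoffs: 671.727 ± 3·83.972 → [419.8, 923.6]
No RTs fall outside the cutoffs; all 11 retained. Mean = 7389/11 = 671.727

671.7 ms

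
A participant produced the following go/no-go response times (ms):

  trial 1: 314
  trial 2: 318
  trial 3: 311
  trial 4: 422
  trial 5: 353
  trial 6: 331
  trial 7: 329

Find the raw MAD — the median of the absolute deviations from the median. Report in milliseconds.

15 ms

Sorted: 311, 314, 318, 329, 331, 353, 422 → median = 329
|x − 329|: 15, 11, 18, 93, 24, 2, 0
Sorted deviations: 0, 2, 11, 15, 18, 24, 93 → MAD = 15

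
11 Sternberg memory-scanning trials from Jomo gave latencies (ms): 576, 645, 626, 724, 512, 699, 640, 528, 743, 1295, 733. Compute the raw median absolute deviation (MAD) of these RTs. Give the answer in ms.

Sorted: 512, 528, 576, 626, 640, 645, 699, 724, 733, 743, 1295 → median = 645
|x − 645|: 69, 0, 19, 79, 133, 54, 5, 117, 98, 650, 88
Sorted deviations: 0, 5, 19, 54, 69, 79, 88, 98, 117, 133, 650 → MAD = 79

79 ms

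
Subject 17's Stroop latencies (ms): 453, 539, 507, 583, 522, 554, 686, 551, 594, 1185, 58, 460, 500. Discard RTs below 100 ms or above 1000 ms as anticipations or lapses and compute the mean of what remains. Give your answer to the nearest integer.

Excluded: 58, 1185
Retained (n=11): Σ = 5949
Mean = 5949/11 = 540.8182

541 ms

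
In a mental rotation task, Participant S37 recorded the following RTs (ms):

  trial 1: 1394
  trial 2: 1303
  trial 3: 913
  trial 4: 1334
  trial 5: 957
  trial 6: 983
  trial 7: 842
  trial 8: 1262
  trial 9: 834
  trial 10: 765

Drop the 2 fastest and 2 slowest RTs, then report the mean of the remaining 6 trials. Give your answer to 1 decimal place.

Sorted: 765, 834, 842, 913, 957, 983, 1262, 1303, 1334, 1394
Drop lowest 2 (765, 834) and highest 2 (1334, 1394)
Remaining (n=6): Σ = 6260, mean = 6260/6 = 1043.333

1043.3 ms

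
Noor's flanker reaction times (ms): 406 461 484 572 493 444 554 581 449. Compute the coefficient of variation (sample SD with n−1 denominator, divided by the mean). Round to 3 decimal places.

n = 9, Σ = 4444, M = 493.7778
Σ(x−M)² = 30711.556; s = √(30711.556/8) = 61.9592
CV = 61.9592 / 493.7778 = 0.12548

0.125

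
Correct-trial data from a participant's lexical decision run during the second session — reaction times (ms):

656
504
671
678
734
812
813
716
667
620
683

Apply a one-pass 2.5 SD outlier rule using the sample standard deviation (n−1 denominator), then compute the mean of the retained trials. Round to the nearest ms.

n = 11, ΣRT = 7554, M = 686.727
Σ(x−M)² = 74242.18; s = √(74242.18/10) = 86.164
Cutoffs: 686.727 ± 2.5·86.164 → [471.3, 902.1]
No RTs fall outside the cutoffs; all 11 retained. Mean = 7554/11 = 686.727

687 ms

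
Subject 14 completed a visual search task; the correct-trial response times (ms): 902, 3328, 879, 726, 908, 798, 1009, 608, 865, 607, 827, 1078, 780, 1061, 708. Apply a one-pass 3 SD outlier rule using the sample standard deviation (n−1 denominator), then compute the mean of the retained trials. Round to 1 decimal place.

n = 15, ΣRT = 15084, M = 1005.600
Σ(x−M)² = 6067519.60; s = √(6067519.60/14) = 658.327
Cutoffs: 1005.600 ± 3·658.327 → [-969.4, 2980.6]
Outside: 3328 → excluded.
Retained (n=14): Σ = 11756, mean = 11756/14 = 839.714

839.7 ms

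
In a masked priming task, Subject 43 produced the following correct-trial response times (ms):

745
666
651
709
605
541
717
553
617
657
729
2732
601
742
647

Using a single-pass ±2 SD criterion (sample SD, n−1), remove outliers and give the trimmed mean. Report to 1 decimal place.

655.7 ms

n = 15, ΣRT = 11912, M = 794.133
Σ(x−M)² = 4081927.73; s = √(4081927.73/14) = 539.969
Cutoffs: 794.133 ± 2·539.969 → [-285.8, 1874.1]
Outside: 2732 → excluded.
Retained (n=14): Σ = 9180, mean = 9180/14 = 655.714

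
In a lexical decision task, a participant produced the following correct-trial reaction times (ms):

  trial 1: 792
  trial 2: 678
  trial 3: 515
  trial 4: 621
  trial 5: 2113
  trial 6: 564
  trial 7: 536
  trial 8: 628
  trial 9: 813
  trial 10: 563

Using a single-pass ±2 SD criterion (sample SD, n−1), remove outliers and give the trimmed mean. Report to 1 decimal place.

634.4 ms

n = 10, ΣRT = 7823, M = 782.300
Σ(x−M)² = 2060364.10; s = √(2060364.10/9) = 478.466
Cutoffs: 782.300 ± 2·478.466 → [-174.6, 1739.2]
Outside: 2113 → excluded.
Retained (n=9): Σ = 5710, mean = 5710/9 = 634.444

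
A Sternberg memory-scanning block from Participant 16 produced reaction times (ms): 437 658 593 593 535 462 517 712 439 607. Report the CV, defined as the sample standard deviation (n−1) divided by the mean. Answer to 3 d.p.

0.168

n = 10, Σ = 5553, M = 555.3000
Σ(x−M)² = 78722.100; s = √(78722.100/9) = 93.5249
CV = 93.5249 / 555.3000 = 0.16842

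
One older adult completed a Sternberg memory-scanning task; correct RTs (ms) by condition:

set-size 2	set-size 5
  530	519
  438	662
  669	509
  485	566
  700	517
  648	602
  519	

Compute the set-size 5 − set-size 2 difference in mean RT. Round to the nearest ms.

M(set-size 2) = 3989/7 = 569.857
M(set-size 5) = 3375/6 = 562.500
Difference = 562.500 − 569.857 = -7.357 ms

-7 ms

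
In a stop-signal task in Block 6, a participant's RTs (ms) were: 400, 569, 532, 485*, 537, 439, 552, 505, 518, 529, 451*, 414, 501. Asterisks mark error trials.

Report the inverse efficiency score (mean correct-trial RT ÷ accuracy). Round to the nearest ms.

Correct trials (n=11): 400, 569, 532, 537, 439, 552, 505, 518, 529, 414, 501
Mean correct RT = 5496/11 = 499.6364 ms
Proportion correct = 11/13
IES = 499.6364 / (11/13) = 590.479 ms

590 ms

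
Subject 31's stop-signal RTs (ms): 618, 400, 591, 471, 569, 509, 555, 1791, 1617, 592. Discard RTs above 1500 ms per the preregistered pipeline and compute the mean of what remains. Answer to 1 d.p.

538.1 ms

Excluded: 1617, 1791
Retained (n=8): Σ = 4305
Mean = 4305/8 = 538.1250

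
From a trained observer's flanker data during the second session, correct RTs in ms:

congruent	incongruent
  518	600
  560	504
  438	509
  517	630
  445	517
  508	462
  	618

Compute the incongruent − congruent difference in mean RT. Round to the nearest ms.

51 ms

M(congruent) = 2986/6 = 497.667
M(incongruent) = 3840/7 = 548.571
Difference = 548.571 − 497.667 = 50.905 ms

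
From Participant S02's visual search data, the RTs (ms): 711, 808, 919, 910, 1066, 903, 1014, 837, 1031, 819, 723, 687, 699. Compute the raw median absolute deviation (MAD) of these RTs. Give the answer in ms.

Sorted: 687, 699, 711, 723, 808, 819, 837, 903, 910, 919, 1014, 1031, 1066 → median = 837
|x − 837|: 126, 29, 82, 73, 229, 66, 177, 0, 194, 18, 114, 150, 138
Sorted deviations: 0, 18, 29, 66, 73, 82, 114, 126, 138, 150, 177, 194, 229 → MAD = 114

114 ms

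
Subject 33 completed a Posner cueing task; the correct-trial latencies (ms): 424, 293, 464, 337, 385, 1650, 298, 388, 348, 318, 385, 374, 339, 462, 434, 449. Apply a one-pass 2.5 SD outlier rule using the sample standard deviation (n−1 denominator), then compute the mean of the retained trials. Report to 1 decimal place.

379.9 ms

n = 16, ΣRT = 7348, M = 459.250
Σ(x−M)² = 1558645.00; s = √(1558645.00/15) = 322.350
Cutoffs: 459.250 ± 2.5·322.350 → [-346.6, 1265.1]
Outside: 1650 → excluded.
Retained (n=15): Σ = 5698, mean = 5698/15 = 379.867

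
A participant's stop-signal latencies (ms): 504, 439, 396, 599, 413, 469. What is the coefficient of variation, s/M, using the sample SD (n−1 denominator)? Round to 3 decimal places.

0.158

n = 6, Σ = 2820, M = 470.0000
Σ(x−M)² = 27484.000; s = √(27484.000/5) = 74.1404
CV = 74.1404 / 470.0000 = 0.15775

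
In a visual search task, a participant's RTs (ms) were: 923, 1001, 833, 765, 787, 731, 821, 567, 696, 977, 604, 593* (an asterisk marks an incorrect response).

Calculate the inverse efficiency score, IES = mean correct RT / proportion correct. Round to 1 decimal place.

863.3 ms

Correct trials (n=11): 923, 1001, 833, 765, 787, 731, 821, 567, 696, 977, 604
Mean correct RT = 8705/11 = 791.3636 ms
Proportion correct = 11/12
IES = 791.3636 / (11/12) = 863.306 ms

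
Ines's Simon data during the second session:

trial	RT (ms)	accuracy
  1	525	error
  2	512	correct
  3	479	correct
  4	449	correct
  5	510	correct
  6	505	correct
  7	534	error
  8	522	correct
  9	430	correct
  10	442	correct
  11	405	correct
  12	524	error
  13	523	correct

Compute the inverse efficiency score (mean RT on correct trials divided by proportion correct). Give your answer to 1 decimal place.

Correct trials (n=10): 512, 479, 449, 510, 505, 522, 430, 442, 405, 523
Mean correct RT = 4777/10 = 477.7000 ms
Proportion correct = 10/13
IES = 477.7000 / (10/13) = 621.010 ms

621.0 ms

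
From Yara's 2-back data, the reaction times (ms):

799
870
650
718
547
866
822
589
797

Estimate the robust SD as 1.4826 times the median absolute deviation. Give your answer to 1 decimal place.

Sorted: 547, 589, 650, 718, 797, 799, 822, 866, 870 → median = 797
|x − 797| sorted: 0, 2, 25, 69, 73, 79, 147, 208, 250 → MAD = 73
Robust SD ≈ 1.4826 × 73 = 108.230

108.2 ms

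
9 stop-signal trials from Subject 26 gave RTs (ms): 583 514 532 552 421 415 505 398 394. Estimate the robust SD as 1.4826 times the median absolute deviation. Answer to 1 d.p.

Sorted: 394, 398, 415, 421, 505, 514, 532, 552, 583 → median = 505
|x − 505| sorted: 0, 9, 27, 47, 78, 84, 90, 107, 111 → MAD = 78
Robust SD ≈ 1.4826 × 78 = 115.643

115.6 ms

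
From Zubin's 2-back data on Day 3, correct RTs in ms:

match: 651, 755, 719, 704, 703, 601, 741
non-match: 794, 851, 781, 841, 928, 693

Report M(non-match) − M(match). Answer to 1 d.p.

M(match) = 4874/7 = 696.286
M(non-match) = 4888/6 = 814.667
Difference = 814.667 − 696.286 = 118.381 ms

118.4 ms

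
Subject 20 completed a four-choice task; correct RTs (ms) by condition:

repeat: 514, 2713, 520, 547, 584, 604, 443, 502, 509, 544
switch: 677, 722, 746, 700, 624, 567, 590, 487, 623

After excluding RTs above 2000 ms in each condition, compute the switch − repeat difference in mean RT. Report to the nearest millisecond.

108 ms

repeat: exclude 2713
M(repeat) = 4767/9 = 529.667
M(switch) = 5736/9 = 637.333
Difference = 637.333 − 529.667 = 107.667 ms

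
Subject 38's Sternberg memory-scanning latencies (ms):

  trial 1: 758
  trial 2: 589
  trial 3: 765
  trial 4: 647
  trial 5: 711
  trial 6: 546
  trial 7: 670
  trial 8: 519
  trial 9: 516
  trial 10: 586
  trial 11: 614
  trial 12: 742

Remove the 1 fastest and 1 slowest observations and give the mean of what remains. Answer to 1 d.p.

Sorted: 516, 519, 546, 586, 589, 614, 647, 670, 711, 742, 758, 765
Drop lowest 1 (516) and highest 1 (765)
Remaining (n=10): Σ = 6382, mean = 6382/10 = 638.200

638.2 ms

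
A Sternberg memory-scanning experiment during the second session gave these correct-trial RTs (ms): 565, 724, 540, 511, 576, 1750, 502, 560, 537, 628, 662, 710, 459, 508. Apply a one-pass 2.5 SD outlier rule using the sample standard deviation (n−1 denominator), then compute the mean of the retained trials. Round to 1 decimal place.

575.5 ms

n = 14, ΣRT = 9232, M = 659.429
Σ(x−M)² = 1361999.43; s = √(1361999.43/13) = 323.681
Cutoffs: 659.429 ± 2.5·323.681 → [-149.8, 1468.6]
Outside: 1750 → excluded.
Retained (n=13): Σ = 7482, mean = 7482/13 = 575.538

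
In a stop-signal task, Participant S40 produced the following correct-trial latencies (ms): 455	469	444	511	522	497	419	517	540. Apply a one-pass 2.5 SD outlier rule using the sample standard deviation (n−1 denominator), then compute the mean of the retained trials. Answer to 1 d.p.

486.0 ms

n = 9, ΣRT = 4374, M = 486.000
Σ(x−M)² = 13422.00; s = √(13422.00/8) = 40.960
Cutoffs: 486.000 ± 2.5·40.960 → [383.6, 588.4]
No RTs fall outside the cutoffs; all 9 retained. Mean = 4374/9 = 486.000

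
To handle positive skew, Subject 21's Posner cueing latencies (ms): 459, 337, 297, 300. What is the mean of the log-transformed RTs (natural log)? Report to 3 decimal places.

ln(RT): 6.1291, 5.8201, 5.6937, 5.7038
Σ ln(RT) = 23.3466
Mean = 23.3466/4 = 5.83666

5.837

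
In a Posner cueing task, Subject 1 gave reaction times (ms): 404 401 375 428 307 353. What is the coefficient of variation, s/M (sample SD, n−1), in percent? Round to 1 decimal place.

n = 6, Σ = 2268, M = 378.0000
Σ(x−M)² = 9380.000; s = √(9380.000/5) = 43.3128
CV = 43.3128 / 378.0000 = 0.11458 = 11.458%

11.5%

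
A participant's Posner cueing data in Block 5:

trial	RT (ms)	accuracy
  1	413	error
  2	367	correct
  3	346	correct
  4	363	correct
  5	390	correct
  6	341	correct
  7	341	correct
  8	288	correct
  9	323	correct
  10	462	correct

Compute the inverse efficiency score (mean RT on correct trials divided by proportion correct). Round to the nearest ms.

398 ms

Correct trials (n=9): 367, 346, 363, 390, 341, 341, 288, 323, 462
Mean correct RT = 3221/9 = 357.8889 ms
Proportion correct = 9/10
IES = 357.8889 / (9/10) = 397.654 ms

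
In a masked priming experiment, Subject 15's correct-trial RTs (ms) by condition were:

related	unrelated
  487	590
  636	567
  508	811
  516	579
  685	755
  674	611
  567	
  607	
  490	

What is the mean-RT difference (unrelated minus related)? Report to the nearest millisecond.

M(related) = 5170/9 = 574.444
M(unrelated) = 3913/6 = 652.167
Difference = 652.167 − 574.444 = 77.722 ms

78 ms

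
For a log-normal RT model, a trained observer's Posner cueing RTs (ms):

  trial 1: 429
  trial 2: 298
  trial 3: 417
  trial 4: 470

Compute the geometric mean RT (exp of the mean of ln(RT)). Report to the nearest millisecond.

398 ms

ln(RT): 6.0615, 5.6971, 6.0331, 6.1527
Mean ln(RT) = 23.9444/4 = 5.98609
Geometric mean = exp(5.98609) = 397.86 ms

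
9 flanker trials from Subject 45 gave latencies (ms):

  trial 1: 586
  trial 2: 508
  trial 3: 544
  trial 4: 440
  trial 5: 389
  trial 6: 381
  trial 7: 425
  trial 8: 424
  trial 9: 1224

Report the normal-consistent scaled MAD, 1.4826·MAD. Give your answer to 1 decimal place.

Sorted: 381, 389, 424, 425, 440, 508, 544, 586, 1224 → median = 440
|x − 440| sorted: 0, 15, 16, 51, 59, 68, 104, 146, 784 → MAD = 59
Robust SD ≈ 1.4826 × 59 = 87.473

87.5 ms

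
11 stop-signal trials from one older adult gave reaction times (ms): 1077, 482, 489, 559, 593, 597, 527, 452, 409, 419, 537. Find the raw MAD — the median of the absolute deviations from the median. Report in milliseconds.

Sorted: 409, 419, 452, 482, 489, 527, 537, 559, 593, 597, 1077 → median = 527
|x − 527|: 550, 45, 38, 32, 66, 70, 0, 75, 118, 108, 10
Sorted deviations: 0, 10, 32, 38, 45, 66, 70, 75, 108, 118, 550 → MAD = 66

66 ms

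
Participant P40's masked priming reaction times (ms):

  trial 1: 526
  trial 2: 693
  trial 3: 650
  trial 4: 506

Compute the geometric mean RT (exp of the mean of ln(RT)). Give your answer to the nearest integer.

588 ms

ln(RT): 6.2653, 6.5410, 6.4770, 6.2265
Mean ln(RT) = 25.5098/4 = 6.37746
Geometric mean = exp(6.37746) = 588.43 ms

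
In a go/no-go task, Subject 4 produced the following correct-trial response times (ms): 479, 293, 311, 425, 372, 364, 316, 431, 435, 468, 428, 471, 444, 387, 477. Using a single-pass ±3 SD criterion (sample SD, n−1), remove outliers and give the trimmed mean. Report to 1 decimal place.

406.7 ms

n = 15, ΣRT = 6101, M = 406.733
Σ(x−M)² = 55360.93; s = √(55360.93/14) = 62.884
Cutoffs: 406.733 ± 3·62.884 → [218.1, 595.4]
No RTs fall outside the cutoffs; all 15 retained. Mean = 6101/15 = 406.733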